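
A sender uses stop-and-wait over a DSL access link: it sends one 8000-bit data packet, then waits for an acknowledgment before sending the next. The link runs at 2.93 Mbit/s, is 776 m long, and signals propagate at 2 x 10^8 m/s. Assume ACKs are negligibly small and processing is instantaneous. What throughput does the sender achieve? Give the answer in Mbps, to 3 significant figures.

2.92 Mbps

t_tx = L/R = 8000/2930000 = 0.00273038 s.
t_prop = 776/200000000 = 3.88e-06 s; RTT = 7.76e-06 s.
Cycle = t_tx + RTT = 0.00273814 s.
Throughput = L / cycle = 8000 / 0.00273814 = 2.92 Mbps.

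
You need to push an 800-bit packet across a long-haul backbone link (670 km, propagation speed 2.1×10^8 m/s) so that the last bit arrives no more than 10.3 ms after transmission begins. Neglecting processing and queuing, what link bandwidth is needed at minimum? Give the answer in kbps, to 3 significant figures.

Propagation delay = 670000 / 210000000 = 3.19048 ms.
Transmission budget = 10.3 − 3.19048 = 7.10952 ms.
R ≥ L / t_tx = 800 bits / 0.00710952 s = 113 kbps.

113 kbps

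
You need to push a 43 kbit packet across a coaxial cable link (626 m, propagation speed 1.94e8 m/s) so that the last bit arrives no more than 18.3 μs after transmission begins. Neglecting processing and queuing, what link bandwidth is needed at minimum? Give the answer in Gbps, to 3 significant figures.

Propagation delay = 626 / 194000000 = 3.2268 μs.
Transmission budget = 18.3 − 3.2268 = 15.0732 μs.
R ≥ L / t_tx = 43000 bits / 1.50732e-05 s = 2.85 Gbps.

2.85 Gbps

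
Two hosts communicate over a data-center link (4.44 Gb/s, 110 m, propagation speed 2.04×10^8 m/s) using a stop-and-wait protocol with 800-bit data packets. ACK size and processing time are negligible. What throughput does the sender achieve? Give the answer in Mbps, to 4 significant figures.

t_tx = L/R = 800/4440000000 = 1.8018e-07 s.
t_prop = 110/204000000 = 5.39216e-07 s; RTT = 1.07843e-06 s.
Cycle = t_tx + RTT = 1.25861e-06 s.
Throughput = L / cycle = 800 / 1.25861e-06 = 635.6 Mbps.

635.6 Mbps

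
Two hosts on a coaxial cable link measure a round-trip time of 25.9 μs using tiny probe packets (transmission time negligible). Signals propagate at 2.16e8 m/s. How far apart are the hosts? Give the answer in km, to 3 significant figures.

2.80 km

One-way propagation = RTT/2 = 12.95 μs.
d = s × t = 216000000 × 1.295e-05 = 2.80 km.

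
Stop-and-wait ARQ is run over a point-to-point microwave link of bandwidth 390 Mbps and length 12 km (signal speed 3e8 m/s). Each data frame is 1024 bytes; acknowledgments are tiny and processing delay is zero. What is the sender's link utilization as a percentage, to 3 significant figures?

20.8 %

t_tx = L/R = 8192/390000000 = 2.10051e-05 s.
t_prop = 12000/300000000 = 4e-05 s; RTT = 8e-05 s.
Cycle = t_tx + RTT = 0.000101005 s.
Utilization = t_tx / cycle = 2.10051e-05/0.000101005 = 20.8 %.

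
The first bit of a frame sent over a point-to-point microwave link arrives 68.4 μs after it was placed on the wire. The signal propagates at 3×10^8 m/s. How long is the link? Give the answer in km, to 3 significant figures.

20.5 km

d = s × t_prop = 300000000 × 6.84e-05 = 20.5 km.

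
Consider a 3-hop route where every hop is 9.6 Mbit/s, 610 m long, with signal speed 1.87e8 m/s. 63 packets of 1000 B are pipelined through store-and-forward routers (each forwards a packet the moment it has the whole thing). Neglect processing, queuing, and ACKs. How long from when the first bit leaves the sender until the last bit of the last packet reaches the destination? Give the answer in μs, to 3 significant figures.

54200 μs

Per-hop transmission t_tx = L/R = 8000/9600000 = 833.333 μs.
Per-hop propagation t_prop = 610/187000000 = 3.26203 μs.
Pipeline fill: first packet needs 3·t_tx to clear all hops; remaining 62 packets each add one t_tx.
Total = (3+63-1)·t_tx + 3·t_prop = 65·833.333 + 3·3.26203 = 54200 μs.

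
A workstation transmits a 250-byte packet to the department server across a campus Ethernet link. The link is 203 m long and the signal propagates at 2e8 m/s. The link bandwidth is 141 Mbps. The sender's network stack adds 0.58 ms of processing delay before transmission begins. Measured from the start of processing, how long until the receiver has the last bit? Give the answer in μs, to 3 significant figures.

L = 250 × 8 = 2000 bits.
Transmission delay = L/R = 2000 / 141000000 = 14.1844 μs.
Propagation delay = d/s = 203 m / 200000000 m/s = 1.015 μs.
Plus processing delay 0.58 ms = 580 μs.
Total = 595 μs.

595 μs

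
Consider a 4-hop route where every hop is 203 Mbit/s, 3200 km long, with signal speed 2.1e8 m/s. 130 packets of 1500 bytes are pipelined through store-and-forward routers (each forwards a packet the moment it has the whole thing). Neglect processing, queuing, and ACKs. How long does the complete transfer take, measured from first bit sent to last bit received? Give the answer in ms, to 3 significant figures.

68.8 ms

Per-hop transmission t_tx = L/R = 12000/203000000 = 0.0591133 ms.
Per-hop propagation t_prop = 3200000/210000000 = 15.2381 ms.
Pipeline fill: first packet needs 4·t_tx to clear all hops; remaining 129 packets each add one t_tx.
Total = (4+130-1)·t_tx + 4·t_prop = 133·0.0591133 + 4·15.2381 = 68.8 ms.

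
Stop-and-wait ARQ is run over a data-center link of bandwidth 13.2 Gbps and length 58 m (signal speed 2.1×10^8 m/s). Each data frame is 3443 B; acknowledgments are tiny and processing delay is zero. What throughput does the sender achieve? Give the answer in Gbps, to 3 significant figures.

10.4 Gbps

t_tx = L/R = 27544/13200000000 = 2.08667e-06 s.
t_prop = 58/210000000 = 2.7619e-07 s; RTT = 5.52381e-07 s.
Cycle = t_tx + RTT = 2.63905e-06 s.
Throughput = L / cycle = 27544 / 2.63905e-06 = 10.4 Gbps.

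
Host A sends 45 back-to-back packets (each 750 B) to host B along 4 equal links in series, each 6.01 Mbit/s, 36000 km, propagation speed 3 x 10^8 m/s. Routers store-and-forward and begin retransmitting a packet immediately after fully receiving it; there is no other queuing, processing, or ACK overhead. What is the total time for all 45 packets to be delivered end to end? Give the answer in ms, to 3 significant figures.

Per-hop transmission t_tx = L/R = 6000/6010000 = 0.998336 ms.
Per-hop propagation t_prop = 36000000/300000000 = 120 ms.
Pipeline fill: first packet needs 4·t_tx to clear all hops; remaining 44 packets each add one t_tx.
Total = (4+45-1)·t_tx + 4·t_prop = 48·0.998336 + 4·120 = 528 ms.

528 ms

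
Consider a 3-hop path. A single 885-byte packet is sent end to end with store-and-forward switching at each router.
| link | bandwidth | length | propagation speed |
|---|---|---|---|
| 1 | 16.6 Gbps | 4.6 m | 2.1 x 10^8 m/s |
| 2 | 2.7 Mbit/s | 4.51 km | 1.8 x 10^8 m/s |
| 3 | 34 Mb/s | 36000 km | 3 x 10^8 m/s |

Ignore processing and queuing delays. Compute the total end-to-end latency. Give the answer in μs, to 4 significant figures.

122900 μs

L = 885 × 8 = 7080 bits.
Transmission delays (L/R per hop): 0.426506, 2622.22, 208.235 μs; sum = 2830.88 μs.
Propagation delays (d/s per hop): 0.0219048, 25.0556, 120000 μs; sum = 120025 μs.
End-to-end = 122900 μs.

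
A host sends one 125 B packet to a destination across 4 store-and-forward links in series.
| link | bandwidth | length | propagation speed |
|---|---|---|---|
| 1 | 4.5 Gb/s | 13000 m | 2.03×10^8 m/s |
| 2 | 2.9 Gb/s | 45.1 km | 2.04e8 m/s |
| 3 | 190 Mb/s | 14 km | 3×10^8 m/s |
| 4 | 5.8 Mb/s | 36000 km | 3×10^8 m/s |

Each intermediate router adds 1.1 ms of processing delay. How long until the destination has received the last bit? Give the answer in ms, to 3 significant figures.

124 ms

L = 125 × 8 = 1000 bits.
Transmission delays (L/R per hop): 0.000222222, 0.000344828, 0.00526316, 0.172414 ms; sum = 0.178244 ms.
Propagation delays (d/s per hop): 0.0640394, 0.221078, 0.0466667, 120 ms; sum = 120.332 ms.
Processing at 3 router(s): 3 × 1.1 ms = 3.3 ms.
End-to-end = 124 ms.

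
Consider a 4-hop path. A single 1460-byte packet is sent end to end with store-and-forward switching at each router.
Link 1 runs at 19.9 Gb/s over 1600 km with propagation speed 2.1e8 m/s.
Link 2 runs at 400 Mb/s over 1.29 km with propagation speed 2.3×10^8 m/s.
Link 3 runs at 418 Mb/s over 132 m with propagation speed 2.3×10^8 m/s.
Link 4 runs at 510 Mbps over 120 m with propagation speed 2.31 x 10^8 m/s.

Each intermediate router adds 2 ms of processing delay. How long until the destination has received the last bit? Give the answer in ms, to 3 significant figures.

L = 1460 × 8 = 11680 bits.
Transmission delays (L/R per hop): 0.000586935, 0.0292, 0.0279426, 0.022902 ms; sum = 0.0806315 ms.
Propagation delays (d/s per hop): 7.61905, 0.0056087, 0.000573913, 0.000519481 ms; sum = 7.62575 ms.
Processing at 3 router(s): 3 × 2 ms = 6 ms.
End-to-end = 13.7 ms.

13.7 ms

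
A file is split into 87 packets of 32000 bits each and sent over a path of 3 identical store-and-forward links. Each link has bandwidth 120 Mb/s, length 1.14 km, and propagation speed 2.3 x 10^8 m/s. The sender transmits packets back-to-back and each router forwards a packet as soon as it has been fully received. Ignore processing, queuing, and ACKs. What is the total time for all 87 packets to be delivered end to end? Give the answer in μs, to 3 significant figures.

23700 μs

Per-hop transmission t_tx = L/R = 32000/120000000 = 266.667 μs.
Per-hop propagation t_prop = 1140/2.3e+08 = 4.95652 μs.
Pipeline fill: first packet needs 3·t_tx to clear all hops; remaining 86 packets each add one t_tx.
Total = (3+87-1)·t_tx + 3·t_prop = 89·266.667 + 3·4.95652 = 23700 μs.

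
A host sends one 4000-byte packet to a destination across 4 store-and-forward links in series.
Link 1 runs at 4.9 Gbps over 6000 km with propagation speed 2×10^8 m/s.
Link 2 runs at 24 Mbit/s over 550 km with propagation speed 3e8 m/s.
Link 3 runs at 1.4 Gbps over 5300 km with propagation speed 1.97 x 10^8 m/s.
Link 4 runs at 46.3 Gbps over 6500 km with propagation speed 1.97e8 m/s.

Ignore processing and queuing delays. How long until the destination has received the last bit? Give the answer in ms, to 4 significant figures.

L = 4000 × 8 = 32000 bits.
Transmission delays (L/R per hop): 0.00653061, 1.33333, 0.0228571, 0.000691145 ms; sum = 1.36341 ms.
Propagation delays (d/s per hop): 30, 1.83333, 26.9036, 32.9949 ms; sum = 91.7318 ms.
End-to-end = 93.10 ms.

93.10 ms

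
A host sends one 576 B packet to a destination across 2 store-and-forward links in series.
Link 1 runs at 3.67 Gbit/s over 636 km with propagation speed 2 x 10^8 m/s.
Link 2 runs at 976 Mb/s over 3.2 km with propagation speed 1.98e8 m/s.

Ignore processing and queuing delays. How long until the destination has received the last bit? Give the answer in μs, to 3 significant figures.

L = 576 × 8 = 4608 bits.
Transmission delays (L/R per hop): 1.25559, 4.72131 μs; sum = 5.9769 μs.
Propagation delays (d/s per hop): 3180, 16.1616 μs; sum = 3196.16 μs.
End-to-end = 3200 μs.

3200 μs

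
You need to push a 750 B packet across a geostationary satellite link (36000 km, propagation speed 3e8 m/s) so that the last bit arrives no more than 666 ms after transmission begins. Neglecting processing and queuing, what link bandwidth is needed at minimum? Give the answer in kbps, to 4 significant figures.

L = 6000 bits.
Propagation delay = 36000000 / 300000000 = 120 ms.
Transmission budget = 666 − 120 = 546 ms.
R ≥ L / t_tx = 6000 bits / 0.546 s = 10.99 kbps.

10.99 kbps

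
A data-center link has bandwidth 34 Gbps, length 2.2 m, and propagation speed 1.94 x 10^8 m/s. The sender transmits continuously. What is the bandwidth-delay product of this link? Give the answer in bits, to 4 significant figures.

Propagation delay = 2.2 / 194000000 = 1.13402e-08 s.
BDP = R × t_prop = 34000000000 × 1.13402e-08 = 385.567 bits.

385.6 bits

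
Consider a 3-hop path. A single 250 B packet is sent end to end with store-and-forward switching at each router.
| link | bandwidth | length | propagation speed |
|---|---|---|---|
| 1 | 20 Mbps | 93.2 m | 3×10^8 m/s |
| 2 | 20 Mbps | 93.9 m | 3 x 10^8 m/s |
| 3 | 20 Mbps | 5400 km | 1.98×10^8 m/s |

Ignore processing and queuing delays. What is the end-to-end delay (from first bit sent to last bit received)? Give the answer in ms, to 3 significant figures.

27.6 ms

L = 250 × 8 = 2000 bits.
Transmission delay per hop = L/R = 2000/20000000 = 0.1 ms; 3 hops → 0.3 ms.
Propagation delays (d/s per hop): 0.000310667, 0.000313, 27.2727 ms; sum = 27.2734 ms.
End-to-end = 27.6 ms.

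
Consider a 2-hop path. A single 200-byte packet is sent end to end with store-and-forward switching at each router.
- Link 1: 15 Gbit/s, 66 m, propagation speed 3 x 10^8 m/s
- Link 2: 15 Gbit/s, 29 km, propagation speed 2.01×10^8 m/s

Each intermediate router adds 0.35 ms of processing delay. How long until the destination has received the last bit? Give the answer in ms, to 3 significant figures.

0.495 ms

L = 200 × 8 = 1600 bits.
Transmission delay per hop = L/R = 1600/15000000000 = 0.000106667 ms; 2 hops → 0.000213333 ms.
Propagation delays (d/s per hop): 0.00022, 0.144279 ms; sum = 0.144499 ms.
Processing at 1 router(s): 1 × 0.35 ms = 0.35 ms.
End-to-end = 0.495 ms.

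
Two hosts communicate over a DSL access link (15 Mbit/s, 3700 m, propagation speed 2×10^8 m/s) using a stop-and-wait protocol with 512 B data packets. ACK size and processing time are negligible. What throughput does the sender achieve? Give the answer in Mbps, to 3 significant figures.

13.2 Mbps

t_tx = L/R = 4096/15000000 = 0.000273067 s.
t_prop = 3700/200000000 = 1.85e-05 s; RTT = 3.7e-05 s.
Cycle = t_tx + RTT = 0.000310067 s.
Throughput = L / cycle = 4096 / 0.000310067 = 13.2 Mbps.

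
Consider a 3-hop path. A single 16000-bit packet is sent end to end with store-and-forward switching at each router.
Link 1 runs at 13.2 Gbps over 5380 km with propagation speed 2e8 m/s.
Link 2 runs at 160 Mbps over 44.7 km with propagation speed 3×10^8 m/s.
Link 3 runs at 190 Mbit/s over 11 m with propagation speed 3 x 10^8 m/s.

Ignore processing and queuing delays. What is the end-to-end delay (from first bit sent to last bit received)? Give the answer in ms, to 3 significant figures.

27.2 ms

Transmission delays (L/R per hop): 0.00121212, 0.1, 0.0842105 ms; sum = 0.185423 ms.
Propagation delays (d/s per hop): 26.9, 0.149, 3.66667e-05 ms; sum = 27.049 ms.
End-to-end = 27.2 ms.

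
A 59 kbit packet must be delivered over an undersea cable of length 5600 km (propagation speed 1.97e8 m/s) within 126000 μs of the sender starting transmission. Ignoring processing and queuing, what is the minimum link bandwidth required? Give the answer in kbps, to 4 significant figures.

604.7 kbps

Propagation delay = 5600000 / 197000000 = 28426.4 μs.
Transmission budget = 126000 − 28426.4 = 97573.6 μs.
R ≥ L / t_tx = 59000 bits / 0.0975736 s = 604.7 kbps.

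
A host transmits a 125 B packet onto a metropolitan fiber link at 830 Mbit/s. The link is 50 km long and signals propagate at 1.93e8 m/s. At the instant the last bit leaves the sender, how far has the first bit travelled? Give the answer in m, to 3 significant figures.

t_tx = L/R = 1000/830000000 = 1.20482e-06 s.
Distance = s × t_tx = 193000000 × 1.20482e-06 = 233 m.

233 m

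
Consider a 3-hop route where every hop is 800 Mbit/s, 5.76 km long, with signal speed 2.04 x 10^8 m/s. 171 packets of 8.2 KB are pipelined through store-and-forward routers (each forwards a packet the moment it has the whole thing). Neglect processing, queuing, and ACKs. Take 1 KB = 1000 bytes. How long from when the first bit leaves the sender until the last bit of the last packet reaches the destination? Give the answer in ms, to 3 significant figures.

Per-hop transmission t_tx = L/R = 65600/800000000 = 0.082 ms.
Per-hop propagation t_prop = 5760/204000000 = 0.0282353 ms.
Pipeline fill: first packet needs 3·t_tx to clear all hops; remaining 170 packets each add one t_tx.
Total = (3+171-1)·t_tx + 3·t_prop = 173·0.082 + 3·0.0282353 = 14.3 ms.

14.3 ms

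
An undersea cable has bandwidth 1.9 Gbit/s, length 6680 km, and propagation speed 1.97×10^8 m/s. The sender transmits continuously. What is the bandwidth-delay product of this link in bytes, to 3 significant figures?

8050000 bytes

Propagation delay = 6680000 / 197000000 = 0.0339086 s.
BDP = R × t_prop = 1900000000 × 0.0339086 = 64426400 bits.
In bytes: 64426400/8 = 8050000 bytes.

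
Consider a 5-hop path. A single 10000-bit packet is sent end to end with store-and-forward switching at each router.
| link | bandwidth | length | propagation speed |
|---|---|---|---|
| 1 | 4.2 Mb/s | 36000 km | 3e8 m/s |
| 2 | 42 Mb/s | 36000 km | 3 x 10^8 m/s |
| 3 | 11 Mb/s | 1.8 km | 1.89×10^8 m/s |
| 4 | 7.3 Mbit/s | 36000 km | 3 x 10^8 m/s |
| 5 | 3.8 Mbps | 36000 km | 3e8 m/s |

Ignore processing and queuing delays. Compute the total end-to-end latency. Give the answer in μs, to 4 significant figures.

487500 μs

Transmission delays (L/R per hop): 2380.95, 238.095, 909.091, 1369.86, 2631.58 μs; sum = 7529.58 μs.
Propagation delays (d/s per hop): 120000, 120000, 9.52381, 120000, 120000 μs; sum = 480010 μs.
End-to-end = 487500 μs.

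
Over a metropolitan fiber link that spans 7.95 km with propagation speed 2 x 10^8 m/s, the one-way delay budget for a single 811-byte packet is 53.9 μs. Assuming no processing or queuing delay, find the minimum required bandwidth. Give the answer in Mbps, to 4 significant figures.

L = 6488 bits.
Propagation delay = 7950 / 200000000 = 39.75 μs.
Transmission budget = 53.9 − 39.75 = 14.15 μs.
R ≥ L / t_tx = 6488 bits / 1.415e-05 s = 458.5 Mbps.

458.5 Mbps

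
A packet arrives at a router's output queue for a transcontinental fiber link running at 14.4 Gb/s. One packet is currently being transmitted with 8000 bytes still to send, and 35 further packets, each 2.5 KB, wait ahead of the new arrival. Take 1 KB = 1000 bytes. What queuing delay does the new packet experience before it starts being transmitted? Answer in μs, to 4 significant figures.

Each queued packet: L/R = 20000/14400000000 = 1.38889 μs.
35 queued → 48.6111 μs.
Plus remaining 64000 bits of current packet: 4.44444 μs.
Queuing delay = 53.06 μs.

53.06 μs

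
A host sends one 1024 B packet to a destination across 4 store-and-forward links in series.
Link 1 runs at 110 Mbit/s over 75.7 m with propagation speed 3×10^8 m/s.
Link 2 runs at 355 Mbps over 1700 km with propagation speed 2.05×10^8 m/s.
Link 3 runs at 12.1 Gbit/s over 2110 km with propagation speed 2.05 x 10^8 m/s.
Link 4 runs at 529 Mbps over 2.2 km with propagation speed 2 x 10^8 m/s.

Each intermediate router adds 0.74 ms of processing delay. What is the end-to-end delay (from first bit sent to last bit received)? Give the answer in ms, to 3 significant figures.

L = 1024 × 8 = 8192 bits.
Transmission delays (L/R per hop): 0.0744727, 0.0230761, 0.000677025, 0.0154858 ms; sum = 0.113712 ms.
Propagation delays (d/s per hop): 0.000252333, 8.29268, 10.2927, 0.011 ms; sum = 18.5966 ms.
Processing at 3 router(s): 3 × 0.74 ms = 2.22 ms.
End-to-end = 20.9 ms.

20.9 ms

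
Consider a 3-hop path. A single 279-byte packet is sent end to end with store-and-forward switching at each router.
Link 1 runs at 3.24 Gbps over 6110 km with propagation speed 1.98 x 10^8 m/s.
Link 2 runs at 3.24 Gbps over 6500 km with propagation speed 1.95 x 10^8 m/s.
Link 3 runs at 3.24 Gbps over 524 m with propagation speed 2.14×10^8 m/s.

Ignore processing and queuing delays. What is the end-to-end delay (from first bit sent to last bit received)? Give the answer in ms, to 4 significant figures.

64.20 ms

L = 279 × 8 = 2232 bits.
Transmission delay per hop = L/R = 2232/3240000000 = 0.000688889 ms; 3 hops → 0.00206667 ms.
Propagation delays (d/s per hop): 30.8586, 33.3333, 0.0024486 ms; sum = 64.1944 ms.
End-to-end = 64.20 ms.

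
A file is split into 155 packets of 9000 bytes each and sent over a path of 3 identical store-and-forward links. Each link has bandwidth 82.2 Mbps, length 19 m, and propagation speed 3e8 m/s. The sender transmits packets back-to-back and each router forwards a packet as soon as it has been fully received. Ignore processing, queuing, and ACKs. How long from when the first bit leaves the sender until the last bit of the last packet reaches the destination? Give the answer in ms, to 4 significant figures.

Per-hop transmission t_tx = L/R = 72000/82200000 = 0.875912 ms.
Per-hop propagation t_prop = 19/300000000 = 6.33333e-05 ms.
Pipeline fill: first packet needs 3·t_tx to clear all hops; remaining 154 packets each add one t_tx.
Total = (3+155-1)·t_tx + 3·t_prop = 157·0.875912 + 3·6.33333e-05 = 137.5 ms.

137.5 ms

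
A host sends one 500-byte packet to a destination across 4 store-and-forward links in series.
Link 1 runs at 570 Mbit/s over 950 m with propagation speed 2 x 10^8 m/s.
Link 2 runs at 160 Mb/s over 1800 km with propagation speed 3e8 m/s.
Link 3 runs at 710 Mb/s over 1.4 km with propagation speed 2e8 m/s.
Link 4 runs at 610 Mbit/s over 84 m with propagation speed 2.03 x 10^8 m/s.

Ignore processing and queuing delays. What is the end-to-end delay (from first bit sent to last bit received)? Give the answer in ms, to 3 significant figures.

L = 500 × 8 = 4000 bits.
Transmission delays (L/R per hop): 0.00701754, 0.025, 0.0056338, 0.00655738 ms; sum = 0.0442087 ms.
Propagation delays (d/s per hop): 0.00475, 6, 0.007, 0.000413793 ms; sum = 6.01216 ms.
End-to-end = 6.06 ms.

6.06 ms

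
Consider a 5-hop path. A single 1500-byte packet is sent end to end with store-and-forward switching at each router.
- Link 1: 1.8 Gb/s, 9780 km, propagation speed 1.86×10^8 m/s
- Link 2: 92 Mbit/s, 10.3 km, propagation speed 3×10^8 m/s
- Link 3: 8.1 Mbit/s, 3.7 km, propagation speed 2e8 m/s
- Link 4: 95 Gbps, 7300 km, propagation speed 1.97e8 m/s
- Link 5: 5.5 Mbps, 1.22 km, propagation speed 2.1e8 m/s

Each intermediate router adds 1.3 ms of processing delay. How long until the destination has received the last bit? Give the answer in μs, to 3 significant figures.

L = 1500 × 8 = 12000 bits.
Transmission delays (L/R per hop): 6.66667, 130.435, 1481.48, 0.126316, 2181.82 μs; sum = 3800.53 μs.
Propagation delays (d/s per hop): 52580.6, 34.3333, 18.5, 37055.8, 5.80952 μs; sum = 89695.1 μs.
Processing at 4 router(s): 4 × 1.3 ms = 5200 μs.
End-to-end = 98700 μs.

98700 μs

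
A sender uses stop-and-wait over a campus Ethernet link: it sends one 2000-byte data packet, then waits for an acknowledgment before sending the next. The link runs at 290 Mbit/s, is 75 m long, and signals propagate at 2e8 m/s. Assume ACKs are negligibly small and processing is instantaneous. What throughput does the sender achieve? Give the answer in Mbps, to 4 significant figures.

286.1 Mbps

t_tx = L/R = 16000/290000000 = 5.51724e-05 s.
t_prop = 75/200000000 = 3.75e-07 s; RTT = 7.5e-07 s.
Cycle = t_tx + RTT = 5.59224e-05 s.
Throughput = L / cycle = 16000 / 5.59224e-05 = 286.1 Mbps.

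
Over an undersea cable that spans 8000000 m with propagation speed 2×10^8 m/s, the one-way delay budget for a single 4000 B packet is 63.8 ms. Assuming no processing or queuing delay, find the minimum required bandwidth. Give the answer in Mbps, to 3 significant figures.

L = 32000 bits.
Propagation delay = 8000000 / 200000000 = 40 ms.
Transmission budget = 63.8 − 40 = 23.8 ms.
R ≥ L / t_tx = 32000 bits / 0.0238 s = 1.34 Mbps.

1.34 Mbps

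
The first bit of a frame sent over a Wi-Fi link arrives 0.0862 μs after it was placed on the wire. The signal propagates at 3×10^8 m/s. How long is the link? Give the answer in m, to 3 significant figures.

25.9 m

d = s × t_prop = 300000000 × 8.62e-08 = 25.9 m.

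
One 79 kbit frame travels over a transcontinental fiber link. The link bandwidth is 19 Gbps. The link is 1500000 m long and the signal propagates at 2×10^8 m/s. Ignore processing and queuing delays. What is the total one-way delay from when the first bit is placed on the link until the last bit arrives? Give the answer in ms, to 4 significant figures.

L = 79000 bits.
Transmission delay = L/R = 79000 / 19000000000 = 0.00415789 ms.
Propagation delay = d/s = 1500000 m / 200000000 m/s = 7.5 ms.
Total = 7.504 ms.

7.504 ms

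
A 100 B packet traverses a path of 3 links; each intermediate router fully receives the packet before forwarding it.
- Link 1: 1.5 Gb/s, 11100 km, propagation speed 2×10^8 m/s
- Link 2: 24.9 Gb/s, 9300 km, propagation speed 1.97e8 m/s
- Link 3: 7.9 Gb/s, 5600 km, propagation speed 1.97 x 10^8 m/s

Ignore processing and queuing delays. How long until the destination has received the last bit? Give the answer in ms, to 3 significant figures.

L = 100 × 8 = 800 bits.
Transmission delays (L/R per hop): 0.000533333, 3.21285e-05, 0.000101266 ms; sum = 0.000666728 ms.
Propagation delays (d/s per hop): 55.5, 47.2081, 28.4264 ms; sum = 131.135 ms.
End-to-end = 131 ms.

131 ms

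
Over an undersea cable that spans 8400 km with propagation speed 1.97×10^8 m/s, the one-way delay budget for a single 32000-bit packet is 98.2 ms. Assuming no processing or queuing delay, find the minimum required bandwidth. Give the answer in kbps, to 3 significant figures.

Propagation delay = 8400000 / 197000000 = 42.6396 ms.
Transmission budget = 98.2 − 42.6396 = 55.5604 ms.
R ≥ L / t_tx = 32000 bits / 0.0555604 s = 576 kbps.

576 kbps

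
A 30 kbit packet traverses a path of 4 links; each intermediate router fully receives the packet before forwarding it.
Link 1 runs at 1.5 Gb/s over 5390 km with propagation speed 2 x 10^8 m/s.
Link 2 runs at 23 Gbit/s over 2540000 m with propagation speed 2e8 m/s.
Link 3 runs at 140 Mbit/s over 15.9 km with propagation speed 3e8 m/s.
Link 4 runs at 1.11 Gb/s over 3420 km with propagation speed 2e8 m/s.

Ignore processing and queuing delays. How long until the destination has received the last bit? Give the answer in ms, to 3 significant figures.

L = 30000 bits.
Transmission delays (L/R per hop): 0.02, 0.00130435, 0.214286, 0.027027 ms; sum = 0.262617 ms.
Propagation delays (d/s per hop): 26.95, 12.7, 0.053, 17.1 ms; sum = 56.803 ms.
End-to-end = 57.1 ms.

57.1 ms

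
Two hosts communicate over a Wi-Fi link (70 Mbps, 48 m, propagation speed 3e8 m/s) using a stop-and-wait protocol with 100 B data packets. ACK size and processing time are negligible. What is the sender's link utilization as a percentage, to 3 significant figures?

97.3 %

t_tx = L/R = 800/70000000 = 1.14286e-05 s.
t_prop = 48/300000000 = 1.6e-07 s; RTT = 3.2e-07 s.
Cycle = t_tx + RTT = 1.17486e-05 s.
Utilization = t_tx / cycle = 1.14286e-05/1.17486e-05 = 97.3 %.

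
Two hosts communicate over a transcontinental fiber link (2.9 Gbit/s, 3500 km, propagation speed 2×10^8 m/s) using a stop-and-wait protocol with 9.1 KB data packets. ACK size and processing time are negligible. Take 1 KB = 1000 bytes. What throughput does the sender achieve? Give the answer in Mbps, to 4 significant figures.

2.079 Mbps

t_tx = L/R = 72800/2900000000 = 2.51034e-05 s.
t_prop = 3500000/200000000 = 0.0175 s; RTT = 0.035 s.
Cycle = t_tx + RTT = 0.0350251 s.
Throughput = L / cycle = 72800 / 0.0350251 = 2.079 Mbps.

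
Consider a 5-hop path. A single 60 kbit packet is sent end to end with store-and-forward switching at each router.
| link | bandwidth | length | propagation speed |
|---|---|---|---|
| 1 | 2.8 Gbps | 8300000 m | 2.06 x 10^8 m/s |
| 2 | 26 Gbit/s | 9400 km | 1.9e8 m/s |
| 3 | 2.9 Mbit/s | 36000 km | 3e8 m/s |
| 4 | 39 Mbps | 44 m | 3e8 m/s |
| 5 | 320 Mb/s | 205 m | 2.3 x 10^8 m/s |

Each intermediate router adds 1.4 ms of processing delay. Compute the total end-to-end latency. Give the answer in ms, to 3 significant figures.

L = 60000 bits.
Transmission delays (L/R per hop): 0.0214286, 0.00230769, 20.6897, 1.53846, 0.1875 ms; sum = 22.4394 ms.
Propagation delays (d/s per hop): 40.2913, 49.4737, 120, 0.000146667, 0.000891304 ms; sum = 209.766 ms.
Processing at 4 router(s): 4 × 1.4 ms = 5.6 ms.
End-to-end = 238 ms.

238 ms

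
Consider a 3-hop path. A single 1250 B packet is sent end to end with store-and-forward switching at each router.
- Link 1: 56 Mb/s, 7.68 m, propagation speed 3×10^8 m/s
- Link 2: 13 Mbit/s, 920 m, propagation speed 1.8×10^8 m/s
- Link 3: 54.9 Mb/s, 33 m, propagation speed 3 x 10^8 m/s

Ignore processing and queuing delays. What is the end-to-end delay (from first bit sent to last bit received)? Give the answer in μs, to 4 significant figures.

L = 1250 × 8 = 10000 bits.
Transmission delays (L/R per hop): 178.571, 769.231, 182.149 μs; sum = 1129.95 μs.
Propagation delays (d/s per hop): 0.0256, 5.11111, 0.11 μs; sum = 5.24671 μs.
End-to-end = 1135 μs.

1135 μs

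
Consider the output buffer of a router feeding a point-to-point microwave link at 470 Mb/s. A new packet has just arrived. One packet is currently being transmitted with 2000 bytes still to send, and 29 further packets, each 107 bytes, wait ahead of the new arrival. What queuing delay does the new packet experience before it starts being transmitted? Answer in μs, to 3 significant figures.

Each queued packet: L/R = 856/470000000 = 1.82128 μs.
29 queued → 52.817 μs.
Plus remaining 16000 bits of current packet: 34.0426 μs.
Queuing delay = 86.9 μs.

86.9 μs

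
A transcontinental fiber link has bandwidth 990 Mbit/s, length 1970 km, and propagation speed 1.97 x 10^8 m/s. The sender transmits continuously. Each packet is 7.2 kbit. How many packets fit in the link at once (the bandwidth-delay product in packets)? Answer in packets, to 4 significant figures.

Propagation delay = 1970000 / 197000000 = 0.01 s.
BDP = R × t_prop = 990000000 × 0.01 = 9900000 bits.
In packets of 7200 bits: 1375 packets.

1375 packets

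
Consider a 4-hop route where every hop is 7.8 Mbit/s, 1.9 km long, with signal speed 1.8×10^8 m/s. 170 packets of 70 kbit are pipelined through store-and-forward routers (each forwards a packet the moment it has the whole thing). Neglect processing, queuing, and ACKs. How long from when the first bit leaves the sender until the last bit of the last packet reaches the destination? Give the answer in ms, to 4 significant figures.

Per-hop transmission t_tx = L/R = 70000/7800000 = 8.97436 ms.
Per-hop propagation t_prop = 1900/180000000 = 0.0105556 ms.
Pipeline fill: first packet needs 4·t_tx to clear all hops; remaining 169 packets each add one t_tx.
Total = (4+170-1)·t_tx + 4·t_prop = 173·8.97436 + 4·0.0105556 = 1553 ms.

1553 ms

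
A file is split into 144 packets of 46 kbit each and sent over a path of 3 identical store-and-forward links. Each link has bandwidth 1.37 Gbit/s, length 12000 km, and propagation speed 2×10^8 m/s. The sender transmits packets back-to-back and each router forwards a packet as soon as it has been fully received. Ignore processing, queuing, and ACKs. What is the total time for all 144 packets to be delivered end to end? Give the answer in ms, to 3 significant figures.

Per-hop transmission t_tx = L/R = 46000/1370000000 = 0.0335766 ms.
Per-hop propagation t_prop = 12000000/200000000 = 60 ms.
Pipeline fill: first packet needs 3·t_tx to clear all hops; remaining 143 packets each add one t_tx.
Total = (3+144-1)·t_tx + 3·t_prop = 146·0.0335766 + 3·60 = 185 ms.

185 ms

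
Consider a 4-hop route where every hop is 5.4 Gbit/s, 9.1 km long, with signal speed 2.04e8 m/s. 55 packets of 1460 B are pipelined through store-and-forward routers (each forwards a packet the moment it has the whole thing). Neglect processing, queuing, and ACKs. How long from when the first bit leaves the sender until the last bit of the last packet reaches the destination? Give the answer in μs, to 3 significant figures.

304 μs

Per-hop transmission t_tx = L/R = 11680/5400000000 = 2.16296 μs.
Per-hop propagation t_prop = 9100/204000000 = 44.6078 μs.
Pipeline fill: first packet needs 4·t_tx to clear all hops; remaining 54 packets each add one t_tx.
Total = (4+55-1)·t_tx + 4·t_prop = 58·2.16296 + 4·44.6078 = 304 μs.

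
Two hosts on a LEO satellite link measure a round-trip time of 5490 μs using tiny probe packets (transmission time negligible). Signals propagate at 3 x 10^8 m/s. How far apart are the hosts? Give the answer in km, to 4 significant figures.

One-way propagation = RTT/2 = 2745 μs.
d = s × t = 300000000 × 0.002745 = 823.5 km.

823.5 km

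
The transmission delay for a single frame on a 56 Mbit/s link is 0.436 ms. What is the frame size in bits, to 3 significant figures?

24400 bits

L = R × t_tx = 56000000 b/s × 0.000436 s = 24416 bits.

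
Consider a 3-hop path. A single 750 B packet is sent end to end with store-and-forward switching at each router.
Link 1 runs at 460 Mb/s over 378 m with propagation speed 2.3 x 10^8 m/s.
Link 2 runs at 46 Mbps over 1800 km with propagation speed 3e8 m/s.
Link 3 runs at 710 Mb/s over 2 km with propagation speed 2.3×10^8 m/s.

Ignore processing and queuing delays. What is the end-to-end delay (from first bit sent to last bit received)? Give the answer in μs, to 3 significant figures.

6160 μs

L = 750 × 8 = 6000 bits.
Transmission delays (L/R per hop): 13.0435, 130.435, 8.4507 μs; sum = 151.929 μs.
Propagation delays (d/s per hop): 1.64348, 6000, 8.69565 μs; sum = 6010.34 μs.
End-to-end = 6160 μs.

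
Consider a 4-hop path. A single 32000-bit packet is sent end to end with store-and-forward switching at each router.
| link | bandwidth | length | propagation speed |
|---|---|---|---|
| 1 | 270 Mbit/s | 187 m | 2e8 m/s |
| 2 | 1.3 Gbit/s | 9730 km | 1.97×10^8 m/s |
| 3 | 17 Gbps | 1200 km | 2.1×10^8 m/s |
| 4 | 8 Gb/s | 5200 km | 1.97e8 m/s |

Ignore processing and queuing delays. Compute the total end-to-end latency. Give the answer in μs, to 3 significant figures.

81700 μs

Transmission delays (L/R per hop): 118.519, 24.6154, 1.88235, 4 μs; sum = 149.016 μs.
Propagation delays (d/s per hop): 0.935, 49390.9, 5714.29, 26395.9 μs; sum = 81502 μs.
End-to-end = 81700 μs.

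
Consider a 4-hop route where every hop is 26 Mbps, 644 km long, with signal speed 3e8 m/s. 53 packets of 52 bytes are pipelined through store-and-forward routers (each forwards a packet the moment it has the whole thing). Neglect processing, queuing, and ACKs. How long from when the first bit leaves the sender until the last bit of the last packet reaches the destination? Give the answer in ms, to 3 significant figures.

Per-hop transmission t_tx = L/R = 416/26000000 = 0.016 ms.
Per-hop propagation t_prop = 644000/300000000 = 2.14667 ms.
Pipeline fill: first packet needs 4·t_tx to clear all hops; remaining 52 packets each add one t_tx.
Total = (4+53-1)·t_tx + 4·t_prop = 56·0.016 + 4·2.14667 = 9.48 ms.

9.48 ms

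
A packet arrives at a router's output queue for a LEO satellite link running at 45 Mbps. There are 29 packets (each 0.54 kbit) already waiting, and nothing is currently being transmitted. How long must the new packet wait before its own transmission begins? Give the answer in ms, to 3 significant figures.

0.348 ms

Each queued packet: L/R = 540/45000000 = 0.012 ms.
29 queued → 0.348 ms.
Queuing delay = 0.348 ms.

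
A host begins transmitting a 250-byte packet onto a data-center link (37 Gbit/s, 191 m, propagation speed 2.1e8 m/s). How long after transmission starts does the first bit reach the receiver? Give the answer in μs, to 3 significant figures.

First bit experiences only propagation delay: d/s = 191/210000000 = 0.910 μs.

0.910 μs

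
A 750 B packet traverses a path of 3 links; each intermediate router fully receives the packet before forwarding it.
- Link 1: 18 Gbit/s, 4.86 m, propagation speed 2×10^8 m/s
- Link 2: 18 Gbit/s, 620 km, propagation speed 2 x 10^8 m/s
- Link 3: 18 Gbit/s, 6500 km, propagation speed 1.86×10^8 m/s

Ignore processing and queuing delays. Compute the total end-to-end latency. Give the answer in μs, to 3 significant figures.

38000 μs

L = 750 × 8 = 6000 bits.
Transmission delay per hop = L/R = 6000/18000000000 = 0.333333 μs; 3 hops → 1 μs.
Propagation delays (d/s per hop): 0.0243, 3100, 34946.2 μs; sum = 38046.3 μs.
End-to-end = 38000 μs.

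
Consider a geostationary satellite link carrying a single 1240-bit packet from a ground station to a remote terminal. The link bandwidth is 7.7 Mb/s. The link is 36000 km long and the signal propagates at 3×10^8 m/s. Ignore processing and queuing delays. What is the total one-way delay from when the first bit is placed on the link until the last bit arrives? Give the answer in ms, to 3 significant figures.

Transmission delay = L/R = 1240 / 7700000 = 0.161039 ms.
Propagation delay = d/s = 36000000 m / 300000000 m/s = 120 ms.
Total = 120 ms.

120 ms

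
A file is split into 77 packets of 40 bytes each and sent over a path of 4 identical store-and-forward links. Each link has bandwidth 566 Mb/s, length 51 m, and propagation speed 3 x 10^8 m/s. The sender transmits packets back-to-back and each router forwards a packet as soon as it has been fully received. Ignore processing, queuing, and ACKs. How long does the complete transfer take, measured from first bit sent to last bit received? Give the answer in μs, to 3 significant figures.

45.9 μs

Per-hop transmission t_tx = L/R = 320/566000000 = 0.565371 μs.
Per-hop propagation t_prop = 51/300000000 = 0.17 μs.
Pipeline fill: first packet needs 4·t_tx to clear all hops; remaining 76 packets each add one t_tx.
Total = (4+77-1)·t_tx + 4·t_prop = 80·0.565371 + 4·0.17 = 45.9 μs.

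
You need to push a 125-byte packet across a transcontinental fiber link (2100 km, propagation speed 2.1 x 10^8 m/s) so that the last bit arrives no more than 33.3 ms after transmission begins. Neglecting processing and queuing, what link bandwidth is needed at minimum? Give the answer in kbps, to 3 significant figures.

L = 1000 bits.
Propagation delay = 2100000 / 210000000 = 10 ms.
Transmission budget = 33.3 − 10 = 23.3 ms.
R ≥ L / t_tx = 1000 bits / 0.0233 s = 42.9 kbps.

42.9 kbps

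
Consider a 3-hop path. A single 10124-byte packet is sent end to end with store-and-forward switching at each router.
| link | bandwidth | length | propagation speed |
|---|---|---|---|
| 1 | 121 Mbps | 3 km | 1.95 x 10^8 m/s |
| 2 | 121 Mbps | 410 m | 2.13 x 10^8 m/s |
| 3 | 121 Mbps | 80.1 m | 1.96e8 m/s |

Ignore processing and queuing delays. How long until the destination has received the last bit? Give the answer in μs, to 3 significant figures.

L = 10124 × 8 = 80992 bits.
Transmission delay per hop = L/R = 80992/121000000 = 669.355 μs; 3 hops → 2008.07 μs.
Propagation delays (d/s per hop): 15.3846, 1.92488, 0.408673 μs; sum = 17.7182 μs.
End-to-end = 2030 μs.

2030 μs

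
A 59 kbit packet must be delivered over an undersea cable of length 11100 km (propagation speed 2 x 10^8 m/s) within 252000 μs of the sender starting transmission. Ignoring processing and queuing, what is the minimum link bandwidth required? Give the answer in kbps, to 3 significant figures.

300 kbps

Propagation delay = 11100000 / 200000000 = 55500 μs.
Transmission budget = 252000 − 55500 = 196500 μs.
R ≥ L / t_tx = 59000 bits / 0.1965 s = 300 kbps.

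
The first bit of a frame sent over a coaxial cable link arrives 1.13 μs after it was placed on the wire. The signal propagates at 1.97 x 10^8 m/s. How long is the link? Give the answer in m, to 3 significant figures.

d = s × t_prop = 197000000 × 1.13e-06 = 223 m.

223 m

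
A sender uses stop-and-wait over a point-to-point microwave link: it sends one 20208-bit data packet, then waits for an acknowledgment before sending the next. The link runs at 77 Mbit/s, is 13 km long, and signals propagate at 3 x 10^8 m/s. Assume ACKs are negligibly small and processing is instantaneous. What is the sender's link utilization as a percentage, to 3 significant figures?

t_tx = L/R = 20208/77000000 = 0.000262442 s.
t_prop = 13000/300000000 = 4.33333e-05 s; RTT = 8.66667e-05 s.
Cycle = t_tx + RTT = 0.000349108 s.
Utilization = t_tx / cycle = 0.000262442/0.000349108 = 75.2 %.

75.2 %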